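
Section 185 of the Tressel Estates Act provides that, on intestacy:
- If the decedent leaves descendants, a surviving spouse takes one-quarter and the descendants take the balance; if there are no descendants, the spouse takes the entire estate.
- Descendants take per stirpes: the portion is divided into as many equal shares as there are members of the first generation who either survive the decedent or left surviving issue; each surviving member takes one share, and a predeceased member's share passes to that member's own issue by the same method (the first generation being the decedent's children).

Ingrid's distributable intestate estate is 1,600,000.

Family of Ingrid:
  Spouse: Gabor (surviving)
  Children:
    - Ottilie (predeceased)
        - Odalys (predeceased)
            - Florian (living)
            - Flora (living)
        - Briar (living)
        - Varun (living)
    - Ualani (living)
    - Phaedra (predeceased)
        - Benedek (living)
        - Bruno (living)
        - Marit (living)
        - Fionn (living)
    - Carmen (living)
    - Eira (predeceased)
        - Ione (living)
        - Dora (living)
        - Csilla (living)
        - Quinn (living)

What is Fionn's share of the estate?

Gabor takes one-quarter of 1,600,000 = 400,000. The remaining 1,200,000 passes to the descendants.
The descendants' portion (1,200,000) is divided into 5 shares of 240,000: Ualani and Carmen each take 240,000; Ottilie's 240,000 share passes to Ottilie's issue; Phaedra's 240,000 share passes to Phaedra's issue; Eira's 240,000 share passes to Eira's issue.
Ottilie's share (240,000) is divided into 3 shares of 80,000: Briar and Varun each take 80,000; Odalys's 80,000 share passes to Odalys's issue.
Odalys's share (80,000) is divided into 2 shares of 40,000: Florian and Flora each take 40,000.
Phaedra's share (240,000) is divided into 4 shares of 60,000: Benedek, Bruno, Marit, and Fionn each take 60,000.
Eira's share (240,000) is divided into 4 shares of 60,000: Ione, Dora, Csilla, and Quinn each take 60,000.

Fionn receives 60,000.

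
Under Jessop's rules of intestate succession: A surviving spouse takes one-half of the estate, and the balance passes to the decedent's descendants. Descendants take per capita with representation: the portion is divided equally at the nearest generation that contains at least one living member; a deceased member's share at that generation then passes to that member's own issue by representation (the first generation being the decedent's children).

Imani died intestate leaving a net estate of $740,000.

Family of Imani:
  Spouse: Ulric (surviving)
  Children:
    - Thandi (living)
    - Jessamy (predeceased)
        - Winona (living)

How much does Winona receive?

Winona receives $185,000.

Ulric takes one-half of $740,000 = $370,000. The remaining $370,000 passes to the descendants.
The descendants' portion ($370,000) is divided into 2 shares of $185,000: Thandi takes $185,000; Jessamy's $185,000 share passes to Jessamy's issue.
Jessamy's share ($185,000) passes entirely to Winona.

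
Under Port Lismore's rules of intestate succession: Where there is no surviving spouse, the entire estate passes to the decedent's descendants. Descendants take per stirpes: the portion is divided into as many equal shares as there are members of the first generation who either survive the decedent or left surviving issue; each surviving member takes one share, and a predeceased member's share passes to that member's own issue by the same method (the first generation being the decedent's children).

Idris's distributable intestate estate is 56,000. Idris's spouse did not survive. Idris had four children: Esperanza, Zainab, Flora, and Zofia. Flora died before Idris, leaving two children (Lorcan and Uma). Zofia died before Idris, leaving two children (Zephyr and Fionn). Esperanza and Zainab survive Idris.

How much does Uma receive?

Uma receives 7,000.

The entire 56,000 passes to the descendants.
That amount (56,000) is divided into 4 shares of 14,000: Esperanza and Zainab each take 14,000; Flora's 14,000 share passes to Flora's issue; Zofia's 14,000 share passes to Zofia's issue.
Flora's share (14,000) is divided into 2 shares of 7,000: Lorcan and Uma each take 7,000.
Zofia's share (14,000) is divided into 2 shares of 7,000: Zephyr and Fionn each take 7,000.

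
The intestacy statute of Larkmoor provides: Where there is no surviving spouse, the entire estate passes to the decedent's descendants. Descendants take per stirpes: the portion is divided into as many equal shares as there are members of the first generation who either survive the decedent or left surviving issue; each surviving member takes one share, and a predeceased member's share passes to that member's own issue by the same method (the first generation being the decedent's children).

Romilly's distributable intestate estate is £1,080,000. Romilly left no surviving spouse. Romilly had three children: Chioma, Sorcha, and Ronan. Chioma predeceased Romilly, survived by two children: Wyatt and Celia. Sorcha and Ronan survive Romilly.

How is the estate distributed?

Wyatt: £180,000; Celia: £180,000; Sorcha: £360,000; Ronan: £360,000

The entire £1,080,000 passes to the descendants.
That amount (£1,080,000) is divided into 3 shares of £360,000: Sorcha and Ronan each take £360,000; Chioma's £360,000 share passes to Chioma's issue.
Chioma's share (£360,000) is divided into 2 shares of £180,000: Wyatt and Celia each take £180,000.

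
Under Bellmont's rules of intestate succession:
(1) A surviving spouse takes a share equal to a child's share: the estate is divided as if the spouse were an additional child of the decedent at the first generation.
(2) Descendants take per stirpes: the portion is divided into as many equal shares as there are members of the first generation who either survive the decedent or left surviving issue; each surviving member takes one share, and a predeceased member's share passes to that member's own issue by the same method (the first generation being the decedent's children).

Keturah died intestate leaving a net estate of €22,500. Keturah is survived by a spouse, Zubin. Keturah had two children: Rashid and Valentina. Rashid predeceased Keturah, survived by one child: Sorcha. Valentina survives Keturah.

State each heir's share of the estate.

Zubin: €7,500; Sorcha: €7,500; Valentina: €7,500

The spouse counts as an additional share at the children's level, so there are 3 primary shares of €7,500. Zubin takes one such share (€7,500).
The children's combined portion (€15,000) is divided into 2 shares of €7,500: Valentina takes €7,500; Rashid's €7,500 share passes to Rashid's issue.
Rashid's share (€7,500) passes entirely to Sorcha.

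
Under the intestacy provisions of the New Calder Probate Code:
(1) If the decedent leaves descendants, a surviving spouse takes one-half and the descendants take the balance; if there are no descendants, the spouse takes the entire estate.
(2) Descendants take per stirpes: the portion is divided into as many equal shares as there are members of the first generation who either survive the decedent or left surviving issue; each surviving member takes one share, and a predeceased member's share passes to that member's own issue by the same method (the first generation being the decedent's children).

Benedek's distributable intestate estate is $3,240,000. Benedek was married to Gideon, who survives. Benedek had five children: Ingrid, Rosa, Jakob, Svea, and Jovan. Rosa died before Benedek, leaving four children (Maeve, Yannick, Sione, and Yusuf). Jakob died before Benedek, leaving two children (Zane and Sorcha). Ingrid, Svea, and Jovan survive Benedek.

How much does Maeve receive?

Gideon takes one-half of $3,240,000 = $1,620,000. The remaining $1,620,000 passes to the descendants.
The descendants' portion ($1,620,000) is divided into 5 shares of $324,000: Ingrid, Svea, and Jovan each take $324,000; Rosa's $324,000 share passes to Rosa's issue; Jakob's $324,000 share passes to Jakob's issue.
Rosa's share ($324,000) is divided into 4 shares of $81,000: Maeve, Yannick, Sione, and Yusuf each take $81,000.
Jakob's share ($324,000) is divided into 2 shares of $162,000: Zane and Sorcha each take $162,000.

Maeve receives $81,000.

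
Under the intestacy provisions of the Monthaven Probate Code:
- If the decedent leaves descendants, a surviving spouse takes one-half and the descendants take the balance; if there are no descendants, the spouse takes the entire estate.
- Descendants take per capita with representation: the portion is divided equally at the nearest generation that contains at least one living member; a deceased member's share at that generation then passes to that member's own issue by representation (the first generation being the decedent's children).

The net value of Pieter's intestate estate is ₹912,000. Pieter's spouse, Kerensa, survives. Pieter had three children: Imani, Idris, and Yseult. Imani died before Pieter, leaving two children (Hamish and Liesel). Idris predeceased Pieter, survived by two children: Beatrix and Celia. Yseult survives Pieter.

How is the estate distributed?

Kerensa: ₹456,000; Hamish: ₹76,000; Liesel: ₹76,000; Beatrix: ₹76,000; Celia: ₹76,000; Yseult: ₹152,000

Kerensa takes one-half of ₹912,000 = ₹456,000. The remaining ₹456,000 passes to the descendants.
The descendants' portion (₹456,000) is divided into 3 shares of ₹152,000: Yseult takes ₹152,000; Imani's ₹152,000 share passes to Imani's issue; Idris's ₹152,000 share passes to Idris's issue.
Imani's share (₹152,000) is divided into 2 shares of ₹76,000: Hamish and Liesel each take ₹76,000.
Idris's share (₹152,000) is divided into 2 shares of ₹76,000: Beatrix and Celia each take ₹76,000.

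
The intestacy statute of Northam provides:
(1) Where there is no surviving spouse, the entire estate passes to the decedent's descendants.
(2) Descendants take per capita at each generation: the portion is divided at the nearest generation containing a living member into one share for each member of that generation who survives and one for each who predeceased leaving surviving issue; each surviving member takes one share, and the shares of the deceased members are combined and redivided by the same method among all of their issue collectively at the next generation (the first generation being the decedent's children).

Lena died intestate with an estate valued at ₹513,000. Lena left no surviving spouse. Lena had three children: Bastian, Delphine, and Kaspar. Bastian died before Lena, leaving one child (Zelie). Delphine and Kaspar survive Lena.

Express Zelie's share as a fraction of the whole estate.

The entire ₹513,000 passes to the descendants.
That amount (₹513,000) is divided at the children's generation into 3 shares of ₹171,000. Delphine and Kaspar each take ₹171,000. The remaining share for the deceased Bastian (₹171,000) is carried to the next generation.
That pool (₹171,000) passes entirely to Zelie, the sole taker at the grandchildren's generation.

Zelie receives 1/3 of the estate.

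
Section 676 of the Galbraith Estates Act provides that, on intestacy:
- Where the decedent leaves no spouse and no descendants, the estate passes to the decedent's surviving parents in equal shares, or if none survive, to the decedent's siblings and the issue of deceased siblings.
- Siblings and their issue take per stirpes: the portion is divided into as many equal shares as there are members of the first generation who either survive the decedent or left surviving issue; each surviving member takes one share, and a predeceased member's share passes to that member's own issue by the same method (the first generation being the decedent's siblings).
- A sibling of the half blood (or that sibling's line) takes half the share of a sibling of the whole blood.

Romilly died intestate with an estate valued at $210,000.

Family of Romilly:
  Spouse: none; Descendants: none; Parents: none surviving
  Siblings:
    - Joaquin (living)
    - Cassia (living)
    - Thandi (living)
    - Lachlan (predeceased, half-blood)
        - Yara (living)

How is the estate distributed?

Joaquin: $60,000; Cassia: $60,000; Thandi: $60,000; Yara: $30,000

The entire $210,000 passes to the siblings and their issue.
Counting each half-blood sibling's line as half a unit, there are 7/2 units in $210,000, so one unit is $60,000. Whole-blood lines (Joaquin, Cassia, and Thandi) take $60,000 each; half-blood lines (Lachlan) take $30,000 each.
Lachlan's share ($30,000) passes entirely to Yara.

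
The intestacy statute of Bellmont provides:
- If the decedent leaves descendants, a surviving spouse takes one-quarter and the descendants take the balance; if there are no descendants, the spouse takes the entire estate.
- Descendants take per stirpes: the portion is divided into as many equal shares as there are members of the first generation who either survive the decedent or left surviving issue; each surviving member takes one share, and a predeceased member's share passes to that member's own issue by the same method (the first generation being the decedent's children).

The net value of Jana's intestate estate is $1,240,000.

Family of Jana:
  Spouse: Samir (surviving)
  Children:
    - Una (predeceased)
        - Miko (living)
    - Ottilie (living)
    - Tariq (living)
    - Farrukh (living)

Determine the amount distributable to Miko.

Samir takes one-quarter of $1,240,000 = $310,000. The remaining $930,000 passes to the descendants.
The descendants' portion ($930,000) is divided into 4 shares of $232,500: Ottilie, Tariq, and Farrukh each take $232,500; Una's $232,500 share passes to Una's issue.
Una's share ($232,500) passes entirely to Miko.

Miko receives $232,500.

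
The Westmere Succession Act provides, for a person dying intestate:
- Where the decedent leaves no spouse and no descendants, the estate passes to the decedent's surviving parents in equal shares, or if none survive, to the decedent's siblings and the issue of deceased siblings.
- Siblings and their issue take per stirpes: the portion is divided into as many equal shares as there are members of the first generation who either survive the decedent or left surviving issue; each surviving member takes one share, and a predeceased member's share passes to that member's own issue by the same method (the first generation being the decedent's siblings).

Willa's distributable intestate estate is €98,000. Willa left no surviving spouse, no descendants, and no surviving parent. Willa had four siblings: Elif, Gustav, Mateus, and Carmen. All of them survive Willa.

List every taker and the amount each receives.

Elif: €24,500; Gustav: €24,500; Mateus: €24,500; Carmen: €24,500

The entire €98,000 passes to the siblings and their issue.
That amount (€98,000) is divided into 4 shares of €24,500: Elif, Gustav, Mateus, and Carmen each take €24,500.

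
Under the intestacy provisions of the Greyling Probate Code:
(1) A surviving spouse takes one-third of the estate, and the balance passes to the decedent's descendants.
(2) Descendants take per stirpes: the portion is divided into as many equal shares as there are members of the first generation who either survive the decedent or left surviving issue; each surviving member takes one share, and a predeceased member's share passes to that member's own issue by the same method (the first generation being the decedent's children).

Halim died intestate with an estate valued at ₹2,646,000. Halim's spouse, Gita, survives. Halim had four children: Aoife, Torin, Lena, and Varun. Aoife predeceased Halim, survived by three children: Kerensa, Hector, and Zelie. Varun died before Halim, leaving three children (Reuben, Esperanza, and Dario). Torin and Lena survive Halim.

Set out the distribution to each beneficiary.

Gita takes one-third of ₹2,646,000 = ₹882,000. The remaining ₹1,764,000 passes to the descendants.
The descendants' portion (₹1,764,000) is divided into 4 shares of ₹441,000: Torin and Lena each take ₹441,000; Aoife's ₹441,000 share passes to Aoife's issue; Varun's ₹441,000 share passes to Varun's issue.
Aoife's share (₹441,000) is divided into 3 shares of ₹147,000: Kerensa, Hector, and Zelie each take ₹147,000.
Varun's share (₹441,000) is divided into 3 shares of ₹147,000: Reuben, Esperanza, and Dario each take ₹147,000.

Gita: ₹882,000; Kerensa: ₹147,000; Hector: ₹147,000; Zelie: ₹147,000; Torin: ₹441,000; Lena: ₹441,000; Reuben: ₹147,000; Esperanza: ₹147,000; Dario: ₹147,000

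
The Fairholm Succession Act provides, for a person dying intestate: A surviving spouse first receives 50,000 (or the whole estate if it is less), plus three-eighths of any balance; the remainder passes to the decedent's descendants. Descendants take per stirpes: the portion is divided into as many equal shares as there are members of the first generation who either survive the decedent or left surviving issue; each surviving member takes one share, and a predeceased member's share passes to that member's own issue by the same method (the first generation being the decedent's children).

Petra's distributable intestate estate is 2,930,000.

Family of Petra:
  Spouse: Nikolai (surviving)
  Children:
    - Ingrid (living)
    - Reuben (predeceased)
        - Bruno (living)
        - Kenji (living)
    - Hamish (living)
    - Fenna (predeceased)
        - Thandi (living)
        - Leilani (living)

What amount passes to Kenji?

Kenji receives 225,000.

Nikolai first takes 50,000, leaving a balance of 2,880,000. Nikolai then takes three-eighths of the balance (1,080,000), for a total of 1,130,000. The remaining 1,800,000 passes to the descendants.
The descendants' portion (1,800,000) is divided into 4 shares of 450,000: Ingrid and Hamish each take 450,000; Reuben's 450,000 share passes to Reuben's issue; Fenna's 450,000 share passes to Fenna's issue.
Reuben's share (450,000) is divided into 2 shares of 225,000: Bruno and Kenji each take 225,000.
Fenna's share (450,000) is divided into 2 shares of 225,000: Thandi and Leilani each take 225,000.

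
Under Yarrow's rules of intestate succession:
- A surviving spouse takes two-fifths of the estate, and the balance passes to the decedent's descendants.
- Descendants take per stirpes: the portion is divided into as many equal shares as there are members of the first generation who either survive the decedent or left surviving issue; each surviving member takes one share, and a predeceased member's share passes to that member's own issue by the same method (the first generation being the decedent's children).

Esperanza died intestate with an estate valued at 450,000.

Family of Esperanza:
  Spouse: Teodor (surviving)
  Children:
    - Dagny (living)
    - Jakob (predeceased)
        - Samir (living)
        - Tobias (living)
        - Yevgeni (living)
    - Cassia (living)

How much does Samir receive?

Teodor takes two-fifths of 450,000 = 180,000. The remaining 270,000 passes to the descendants.
The descendants' portion (270,000) is divided into 3 shares of 90,000: Dagny and Cassia each take 90,000; Jakob's 90,000 share passes to Jakob's issue.
Jakob's share (90,000) is divided into 3 shares of 30,000: Samir, Tobias, and Yevgeni each take 30,000.

Samir receives 30,000.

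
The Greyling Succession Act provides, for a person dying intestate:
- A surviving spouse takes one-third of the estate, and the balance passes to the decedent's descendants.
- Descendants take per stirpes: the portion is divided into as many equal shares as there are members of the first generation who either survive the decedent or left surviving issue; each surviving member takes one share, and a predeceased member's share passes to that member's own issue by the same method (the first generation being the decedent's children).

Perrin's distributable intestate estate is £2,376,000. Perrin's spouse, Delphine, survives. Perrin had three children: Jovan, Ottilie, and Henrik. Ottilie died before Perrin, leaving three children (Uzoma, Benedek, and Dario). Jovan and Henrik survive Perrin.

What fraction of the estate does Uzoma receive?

Delphine takes one-third of £2,376,000 = £792,000. The remaining £1,584,000 passes to the descendants.
The descendants' portion (£1,584,000) is divided into 3 shares of £528,000: Jovan and Henrik each take £528,000; Ottilie's £528,000 share passes to Ottilie's issue.
Ottilie's share (£528,000) is divided into 3 shares of £176,000: Uzoma, Benedek, and Dario each take £176,000.

Uzoma receives 2/27 of the estate.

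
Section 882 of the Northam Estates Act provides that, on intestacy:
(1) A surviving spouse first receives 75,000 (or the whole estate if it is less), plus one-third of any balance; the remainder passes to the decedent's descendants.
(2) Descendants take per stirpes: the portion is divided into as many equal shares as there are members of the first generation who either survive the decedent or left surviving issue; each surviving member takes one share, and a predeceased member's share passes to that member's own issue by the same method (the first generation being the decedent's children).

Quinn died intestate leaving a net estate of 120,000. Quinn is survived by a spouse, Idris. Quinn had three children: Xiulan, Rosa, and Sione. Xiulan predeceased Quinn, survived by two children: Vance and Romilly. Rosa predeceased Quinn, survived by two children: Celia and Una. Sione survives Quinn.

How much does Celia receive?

Idris first takes 75,000, leaving a balance of 45,000. Idris then takes one-third of the balance (15,000), for a total of 90,000. The remaining 30,000 passes to the descendants.
The descendants' portion (30,000) is divided into 3 shares of 10,000: Sione takes 10,000; Xiulan's 10,000 share passes to Xiulan's issue; Rosa's 10,000 share passes to Rosa's issue.
Xiulan's share (10,000) is divided into 2 shares of 5,000: Vance and Romilly each take 5,000.
Rosa's share (10,000) is divided into 2 shares of 5,000: Celia and Una each take 5,000.

Celia receives 5,000.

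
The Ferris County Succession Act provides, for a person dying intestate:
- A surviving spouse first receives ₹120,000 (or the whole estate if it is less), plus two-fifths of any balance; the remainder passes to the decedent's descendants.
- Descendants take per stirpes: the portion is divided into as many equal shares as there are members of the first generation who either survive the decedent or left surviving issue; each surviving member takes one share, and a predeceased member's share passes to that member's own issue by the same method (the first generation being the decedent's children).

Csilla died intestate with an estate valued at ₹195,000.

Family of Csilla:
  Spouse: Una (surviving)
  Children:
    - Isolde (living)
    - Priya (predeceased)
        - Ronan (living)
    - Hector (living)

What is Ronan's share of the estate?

Una first takes ₹120,000, leaving a balance of ₹75,000. Una then takes two-fifths of the balance (₹30,000), for a total of ₹150,000. The remaining ₹45,000 passes to the descendants.
The descendants' portion (₹45,000) is divided into 3 shares of ₹15,000: Isolde and Hector each take ₹15,000; Priya's ₹15,000 share passes to Priya's issue.
Priya's share (₹15,000) passes entirely to Ronan.

Ronan receives ₹15,000.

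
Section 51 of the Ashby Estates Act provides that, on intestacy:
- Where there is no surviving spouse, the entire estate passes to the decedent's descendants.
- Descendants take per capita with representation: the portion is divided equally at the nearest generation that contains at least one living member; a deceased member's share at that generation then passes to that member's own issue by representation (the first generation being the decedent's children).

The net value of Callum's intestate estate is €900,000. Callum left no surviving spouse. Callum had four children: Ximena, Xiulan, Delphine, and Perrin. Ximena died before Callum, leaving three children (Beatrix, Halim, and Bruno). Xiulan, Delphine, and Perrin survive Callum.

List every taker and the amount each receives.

Beatrix: €75,000; Halim: €75,000; Bruno: €75,000; Xiulan: €225,000; Delphine: €225,000; Perrin: €225,000

The entire €900,000 passes to the descendants.
That amount (€900,000) is divided into 4 shares of €225,000: Xiulan, Delphine, and Perrin each take €225,000; Ximena's €225,000 share passes to Ximena's issue.
Ximena's share (€225,000) is divided into 3 shares of €75,000: Beatrix, Halim, and Bruno each take €75,000.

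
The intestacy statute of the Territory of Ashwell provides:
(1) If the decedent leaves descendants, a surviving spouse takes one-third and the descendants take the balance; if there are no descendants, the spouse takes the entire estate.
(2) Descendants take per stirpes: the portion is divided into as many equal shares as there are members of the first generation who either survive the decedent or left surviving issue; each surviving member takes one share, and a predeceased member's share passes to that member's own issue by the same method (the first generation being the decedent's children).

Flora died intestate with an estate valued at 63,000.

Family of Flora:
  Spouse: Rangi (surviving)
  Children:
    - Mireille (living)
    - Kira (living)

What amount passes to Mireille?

Rangi takes one-third of 63,000 = 21,000. The remaining 42,000 passes to the descendants.
The descendants' portion (42,000) is divided into 2 shares of 21,000: Mireille and Kira each take 21,000.

Mireille receives 21,000.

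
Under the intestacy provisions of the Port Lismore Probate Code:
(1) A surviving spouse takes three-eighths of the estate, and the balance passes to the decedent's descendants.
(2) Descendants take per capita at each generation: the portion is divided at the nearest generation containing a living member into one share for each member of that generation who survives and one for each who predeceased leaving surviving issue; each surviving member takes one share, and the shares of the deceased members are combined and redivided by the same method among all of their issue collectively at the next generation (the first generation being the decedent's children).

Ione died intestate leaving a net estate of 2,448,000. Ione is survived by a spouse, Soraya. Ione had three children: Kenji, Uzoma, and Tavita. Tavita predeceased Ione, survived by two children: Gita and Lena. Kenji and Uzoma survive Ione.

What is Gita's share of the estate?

Gita receives 255,000.

Soraya takes three-eighths of 2,448,000 = 918,000. The remaining 1,530,000 passes to the descendants.
The descendants' portion (1,530,000) is divided at the children's generation into 3 shares of 510,000. Kenji and Uzoma each take 510,000. The remaining share for the deceased Tavita (510,000) is carried to the next generation.
That pool (510,000) is divided at the grandchildren's generation equally among Gita and Lena: 255,000 each.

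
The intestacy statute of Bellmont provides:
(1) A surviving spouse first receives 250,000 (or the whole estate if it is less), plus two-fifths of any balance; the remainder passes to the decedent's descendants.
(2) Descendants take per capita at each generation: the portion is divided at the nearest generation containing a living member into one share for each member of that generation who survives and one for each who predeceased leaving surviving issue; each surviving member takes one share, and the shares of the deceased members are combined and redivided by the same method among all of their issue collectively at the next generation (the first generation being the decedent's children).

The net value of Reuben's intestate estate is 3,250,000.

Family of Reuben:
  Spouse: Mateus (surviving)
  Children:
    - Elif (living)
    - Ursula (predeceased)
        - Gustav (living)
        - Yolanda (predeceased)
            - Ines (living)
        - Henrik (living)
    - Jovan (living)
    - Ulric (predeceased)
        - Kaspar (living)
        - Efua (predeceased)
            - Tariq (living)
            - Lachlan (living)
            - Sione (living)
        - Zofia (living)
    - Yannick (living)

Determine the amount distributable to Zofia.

Mateus first takes 250,000, leaving a balance of 3,000,000. Mateus then takes two-fifths of the balance (1,200,000), for a total of 1,450,000. The remaining 1,800,000 passes to the descendants.
The descendants' portion (1,800,000) is divided at the children's generation into 5 shares of 360,000. Elif, Jovan, and Yannick each take 360,000. The 2 shares of the deceased (Ursula and Ulric) are combined into a pool of 720,000.
That pool (720,000) is divided at the grandchildren's generation into 6 shares of 120,000. Gustav, Henrik, Kaspar, and Zofia each take 120,000. The 2 shares of the deceased (Yolanda and Efua) are combined into a pool of 240,000.
That pool (240,000) is divided at the great-grandchildren's generation equally among Ines, Tariq, Lachlan, and Sione: 60,000 each.

Zofia receives 120,000.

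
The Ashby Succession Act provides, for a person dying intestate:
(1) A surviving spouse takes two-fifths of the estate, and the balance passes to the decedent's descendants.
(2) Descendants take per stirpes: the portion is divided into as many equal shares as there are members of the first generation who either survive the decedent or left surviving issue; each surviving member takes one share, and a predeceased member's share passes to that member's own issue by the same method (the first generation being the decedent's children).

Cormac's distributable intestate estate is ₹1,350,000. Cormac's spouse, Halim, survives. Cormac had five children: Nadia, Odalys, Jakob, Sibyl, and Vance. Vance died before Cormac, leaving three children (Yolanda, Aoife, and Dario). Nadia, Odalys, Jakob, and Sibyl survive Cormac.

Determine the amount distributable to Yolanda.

Halim takes two-fifths of ₹1,350,000 = ₹540,000. The remaining ₹810,000 passes to the descendants.
The descendants' portion (₹810,000) is divided into 5 shares of ₹162,000: Nadia, Odalys, Jakob, and Sibyl each take ₹162,000; Vance's ₹162,000 share passes to Vance's issue.
Vance's share (₹162,000) is divided into 3 shares of ₹54,000: Yolanda, Aoife, and Dario each take ₹54,000.

Yolanda receives ₹54,000.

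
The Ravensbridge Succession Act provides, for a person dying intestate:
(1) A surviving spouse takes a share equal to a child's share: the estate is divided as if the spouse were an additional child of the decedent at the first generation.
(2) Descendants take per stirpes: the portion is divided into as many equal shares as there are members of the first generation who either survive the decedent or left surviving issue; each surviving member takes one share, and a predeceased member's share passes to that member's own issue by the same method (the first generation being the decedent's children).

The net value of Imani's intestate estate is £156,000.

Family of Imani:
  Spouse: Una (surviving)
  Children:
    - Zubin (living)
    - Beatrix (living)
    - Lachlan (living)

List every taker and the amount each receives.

The spouse counts as an additional share at the children's level, so there are 4 primary shares of £39,000. Una takes one such share (£39,000).
The children's combined portion (£117,000) is divided into 3 shares of £39,000: Zubin, Beatrix, and Lachlan each take £39,000.

Una: £39,000; Zubin: £39,000; Beatrix: £39,000; Lachlan: £39,000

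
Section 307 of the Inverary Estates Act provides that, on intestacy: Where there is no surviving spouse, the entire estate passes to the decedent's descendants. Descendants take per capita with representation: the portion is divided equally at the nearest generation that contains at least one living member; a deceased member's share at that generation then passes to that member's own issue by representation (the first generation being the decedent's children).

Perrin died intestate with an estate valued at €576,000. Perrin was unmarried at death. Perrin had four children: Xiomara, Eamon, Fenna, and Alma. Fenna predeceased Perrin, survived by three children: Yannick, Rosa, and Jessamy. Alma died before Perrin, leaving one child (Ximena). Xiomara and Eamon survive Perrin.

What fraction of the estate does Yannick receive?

Yannick receives 1/12 of the estate.

The entire €576,000 passes to the descendants.
That amount (€576,000) is divided into 4 shares of €144,000: Xiomara and Eamon each take €144,000; Fenna's €144,000 share passes to Fenna's issue; Alma's €144,000 share passes to Alma's issue.
Fenna's share (€144,000) is divided into 3 shares of €48,000: Yannick, Rosa, and Jessamy each take €48,000.
Alma's share (€144,000) passes entirely to Ximena.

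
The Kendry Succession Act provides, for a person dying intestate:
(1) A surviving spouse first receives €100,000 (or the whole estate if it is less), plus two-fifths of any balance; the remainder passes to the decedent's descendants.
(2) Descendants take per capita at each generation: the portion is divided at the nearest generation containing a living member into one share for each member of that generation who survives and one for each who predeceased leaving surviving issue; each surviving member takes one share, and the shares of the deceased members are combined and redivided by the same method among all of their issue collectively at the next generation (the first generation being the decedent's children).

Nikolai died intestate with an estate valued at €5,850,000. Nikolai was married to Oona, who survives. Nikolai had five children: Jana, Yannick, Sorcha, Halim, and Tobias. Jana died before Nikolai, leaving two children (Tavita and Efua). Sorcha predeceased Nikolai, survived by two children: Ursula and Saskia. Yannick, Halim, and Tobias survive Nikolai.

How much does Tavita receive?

Oona first takes €100,000, leaving a balance of €5,750,000. Oona then takes two-fifths of the balance (€2,300,000), for a total of €2,400,000. The remaining €3,450,000 passes to the descendants.
The descendants' portion (€3,450,000) is divided at the children's generation into 5 shares of €690,000. Yannick, Halim, and Tobias each take €690,000. The 2 shares of the deceased (Jana and Sorcha) are combined into a pool of €1,380,000.
That pool (€1,380,000) is divided at the grandchildren's generation equally among Tavita, Efua, Ursula, and Saskia: €345,000 each.

Tavita receives €345,000.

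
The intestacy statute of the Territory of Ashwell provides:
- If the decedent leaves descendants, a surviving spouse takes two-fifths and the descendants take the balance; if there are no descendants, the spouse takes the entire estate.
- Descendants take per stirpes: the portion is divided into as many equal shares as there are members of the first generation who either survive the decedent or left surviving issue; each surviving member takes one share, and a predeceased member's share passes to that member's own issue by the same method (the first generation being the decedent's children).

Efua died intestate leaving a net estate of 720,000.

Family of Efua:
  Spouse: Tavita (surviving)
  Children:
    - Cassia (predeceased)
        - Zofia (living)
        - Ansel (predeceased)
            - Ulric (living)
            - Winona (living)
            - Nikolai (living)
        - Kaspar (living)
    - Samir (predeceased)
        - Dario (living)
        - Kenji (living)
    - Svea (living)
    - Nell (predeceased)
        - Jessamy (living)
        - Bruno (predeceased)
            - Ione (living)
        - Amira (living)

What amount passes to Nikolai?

Nikolai receives 12,000.

Tavita takes two-fifths of 720,000 = 288,000. The remaining 432,000 passes to the descendants.
The descendants' portion (432,000) is divided into 4 shares of 108,000: Svea takes 108,000; Cassia's 108,000 share passes to Cassia's issue; Samir's 108,000 share passes to Samir's issue; Nell's 108,000 share passes to Nell's issue.
Cassia's share (108,000) is divided into 3 shares of 36,000: Zofia and Kaspar each take 36,000; Ansel's 36,000 share passes to Ansel's issue.
Ansel's share (36,000) is divided into 3 shares of 12,000: Ulric, Winona, and Nikolai each take 12,000.
Samir's share (108,000) is divided into 2 shares of 54,000: Dario and Kenji each take 54,000.
Nell's share (108,000) is divided into 3 shares of 36,000: Jessamy and Amira each take 36,000; Bruno's 36,000 share passes to Bruno's issue.
Bruno's share (36,000) passes entirely to Ione.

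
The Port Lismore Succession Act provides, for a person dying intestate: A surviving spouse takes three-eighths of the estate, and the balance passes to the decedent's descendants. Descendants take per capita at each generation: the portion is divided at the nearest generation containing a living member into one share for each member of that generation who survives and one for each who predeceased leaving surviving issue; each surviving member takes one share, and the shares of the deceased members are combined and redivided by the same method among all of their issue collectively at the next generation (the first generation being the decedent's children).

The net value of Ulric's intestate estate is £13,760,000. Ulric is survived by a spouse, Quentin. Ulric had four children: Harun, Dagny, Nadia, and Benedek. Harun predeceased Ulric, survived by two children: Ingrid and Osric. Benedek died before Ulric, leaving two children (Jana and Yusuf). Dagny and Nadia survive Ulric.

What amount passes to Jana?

Jana receives £1,075,000.

Quentin takes three-eighths of £13,760,000 = £5,160,000. The remaining £8,600,000 passes to the descendants.
The descendants' portion (£8,600,000) is divided at the children's generation into 4 shares of £2,150,000. Dagny and Nadia each take £2,150,000. The 2 shares of the deceased (Harun and Benedek) are combined into a pool of £4,300,000.
That pool (£4,300,000) is divided at the grandchildren's generation equally among Ingrid, Osric, Jana, and Yusuf: £1,075,000 each.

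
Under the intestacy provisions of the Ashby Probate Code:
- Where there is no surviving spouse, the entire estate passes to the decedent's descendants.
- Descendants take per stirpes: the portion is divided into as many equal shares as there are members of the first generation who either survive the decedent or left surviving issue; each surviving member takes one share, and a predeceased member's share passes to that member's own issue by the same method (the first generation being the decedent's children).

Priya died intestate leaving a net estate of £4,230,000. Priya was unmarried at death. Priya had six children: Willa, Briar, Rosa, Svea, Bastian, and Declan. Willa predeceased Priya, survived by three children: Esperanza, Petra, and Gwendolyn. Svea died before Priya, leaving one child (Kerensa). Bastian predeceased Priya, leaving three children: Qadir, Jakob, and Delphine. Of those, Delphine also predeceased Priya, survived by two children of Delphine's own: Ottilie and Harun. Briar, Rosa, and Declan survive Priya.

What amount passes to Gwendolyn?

Gwendolyn receives £235,000.

The entire £4,230,000 passes to the descendants.
That amount (£4,230,000) is divided into 6 shares of £705,000: Briar, Rosa, and Declan each take £705,000; Willa's £705,000 share passes to Willa's issue; Svea's £705,000 share passes to Svea's issue; Bastian's £705,000 share passes to Bastian's issue.
Willa's share (£705,000) is divided into 3 shares of £235,000: Esperanza, Petra, and Gwendolyn each take £235,000.
Svea's share (£705,000) passes entirely to Kerensa.
Bastian's share (£705,000) is divided into 3 shares of £235,000: Qadir and Jakob each take £235,000; Delphine's £235,000 share passes to Delphine's issue.
Delphine's share (£235,000) is divided into 2 shares of £117,500: Ottilie and Harun each take £117,500.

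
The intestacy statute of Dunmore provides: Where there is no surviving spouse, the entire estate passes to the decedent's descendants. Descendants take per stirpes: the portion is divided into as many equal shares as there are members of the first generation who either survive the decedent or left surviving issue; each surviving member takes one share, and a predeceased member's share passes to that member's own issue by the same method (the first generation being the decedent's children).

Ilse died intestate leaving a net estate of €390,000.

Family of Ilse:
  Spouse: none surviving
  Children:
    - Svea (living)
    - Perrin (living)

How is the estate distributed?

The entire €390,000 passes to the descendants.
That amount (€390,000) is divided into 2 shares of €195,000: Svea and Perrin each take €195,000.

Svea: €195,000; Perrin: €195,000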